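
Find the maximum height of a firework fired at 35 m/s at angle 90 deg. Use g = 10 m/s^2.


Given: v0 = 35 m/s, theta = 90 deg, g = 10 m/s^2
sin^2(90) = 1
Using H = v0^2 * sin^2(theta) / (2*g)
H = 35^2 * 1 / (2*10)
H = 1225 * 1 / 20
H = 1225 / 20
H = 245/4 m

245/4 m


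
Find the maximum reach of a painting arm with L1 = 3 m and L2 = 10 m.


Given: L1 = 3 m, L2 = 10 m
For a 2-link planar arm, max reach = L1 + L2 (fully extended)
Max reach = 3 + 10
Max reach = 13 m

13 m


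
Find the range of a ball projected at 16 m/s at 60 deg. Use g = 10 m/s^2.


Given: v0 = 16 m/s, theta = 60 deg, g = 10 m/s^2
sin(2*60) = sin(120) = sqrt(3)/2
Using R = v0^2 * sin(2*theta) / g
R = 16^2 * (sqrt(3)/2) / 10
R = 256 * sqrt(3) / 20
R = 64/5*sqrt(3) m

64/5*sqrt(3) m


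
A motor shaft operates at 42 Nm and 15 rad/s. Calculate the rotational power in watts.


Given: tau = 42 Nm, omega = 15 rad/s
Using P = tau * omega
P = 42 * 15
P = 630 W

630 W


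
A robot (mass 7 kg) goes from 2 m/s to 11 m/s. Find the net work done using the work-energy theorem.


Given: m = 7 kg, v0 = 2 m/s, v = 11 m/s
Using W = (1/2)*m*(v^2 - v0^2)
v^2 = 11^2 = 121
v0^2 = 2^2 = 4
v^2 - v0^2 = 121 - 4 = 117
W = (1/2)*7*117 = 819/2 J

819/2 J


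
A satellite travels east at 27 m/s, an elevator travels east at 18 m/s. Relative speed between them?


Given: v_A = 27 m/s east, v_B = 18 m/s east
Both move in the same direction; relative speed = |v_A - v_B|
|27 - 18| = |9|
= 9 m/s

9 m/s


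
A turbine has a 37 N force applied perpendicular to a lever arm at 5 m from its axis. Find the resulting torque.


Given: F = 37 N, r = 5 m, angle = 90 deg (perpendicular)
Using tau = F * r * sin(90)
sin(90) = 1
tau = 37 * 5 * 1
tau = 185 Nm

185 Nm


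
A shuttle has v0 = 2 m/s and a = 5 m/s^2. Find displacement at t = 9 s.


Given: v0 = 2 m/s, a = 5 m/s^2, t = 9 s
Using s = v0*t + (1/2)*a*t^2
s = 2*9 + (1/2)*5*9^2
s = 18 + (1/2)*405
s = 18 + 405/2
s = 441/2

441/2 m


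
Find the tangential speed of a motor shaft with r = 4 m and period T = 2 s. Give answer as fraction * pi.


Given: radius r = 4 m, period T = 2 s
Using v = 2*pi*r / T
v = 2*pi*4 / 2
v = 8*pi / 2
v = 4*pi m/s

4*pi m/s


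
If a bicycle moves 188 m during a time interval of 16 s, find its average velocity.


Given: distance d = 188 m, time t = 16 s
Using v = d / t
v = 188 / 16
v = 47/4 m/s

47/4 m/s


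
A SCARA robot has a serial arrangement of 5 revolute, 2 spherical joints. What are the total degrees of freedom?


Given: serial robot with 5 revolute, 2 spherical joints
DOF contribution per joint type: revolute=1, prismatic=1, spherical=3, fixed=0
DOF = 5*1 + 2*3
DOF = 11

11


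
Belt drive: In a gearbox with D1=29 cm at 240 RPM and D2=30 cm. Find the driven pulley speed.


Given: D1 = 29 cm, w1 = 240 RPM, D2 = 30 cm
Using D1*w1 = D2*w2
w2 = D1*w1 / D2
w2 = 29*240 / 30
w2 = 6960 / 30
w2 = 232 RPM

232 RPM


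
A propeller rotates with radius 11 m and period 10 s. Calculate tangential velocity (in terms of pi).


Given: radius r = 11 m, period T = 10 s
Using v = 2*pi*r / T
v = 2*pi*11 / 10
v = 22*pi / 10
v = 11/5*pi m/s

11/5*pi m/s


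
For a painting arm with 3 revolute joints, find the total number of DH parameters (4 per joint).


Given: 3 joints, 4 DH parameters per joint (d, theta, a, alpha)
Total DH parameters = number_of_joints * 4
Total = 3 * 4
Total = 12

12


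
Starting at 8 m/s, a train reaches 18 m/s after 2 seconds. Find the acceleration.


Given: initial velocity v0 = 8 m/s, final velocity v = 18 m/s, time t = 2 s
Using a = (v - v0) / t
a = (18 - 8) / 2
a = 10 / 2
a = 5 m/s^2

5 m/s^2


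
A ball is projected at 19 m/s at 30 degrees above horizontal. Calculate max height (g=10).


Given: v0 = 19 m/s, theta = 30 deg, g = 10 m/s^2
sin^2(30) = 1/4
Using H = v0^2 * sin^2(theta) / (2*g)
H = 19^2 * 1/4 / (2*10)
H = 361 * 1/4 / 20
H = 361/4 / 20
H = 361/80 m

361/80 m


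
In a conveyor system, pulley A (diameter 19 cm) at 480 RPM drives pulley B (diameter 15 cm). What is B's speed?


Given: D1 = 19 cm, w1 = 480 RPM, D2 = 15 cm
Using D1*w1 = D2*w2
w2 = D1*w1 / D2
w2 = 19*480 / 15
w2 = 9120 / 15
w2 = 608 RPM

608 RPM


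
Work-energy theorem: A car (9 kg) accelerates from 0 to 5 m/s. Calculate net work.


Given: m = 9 kg, v0 = 0 m/s, v = 5 m/s
Using W = (1/2)*m*(v^2 - v0^2)
v^2 = 5^2 = 25
v0^2 = 0^2 = 0
v^2 - v0^2 = 25 - 0 = 25
W = (1/2)*9*25 = 225/2 J

225/2 J


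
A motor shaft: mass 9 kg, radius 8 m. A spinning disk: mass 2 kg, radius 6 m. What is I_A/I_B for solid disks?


Given: M1=9 kg, R1=8 m, M2=2 kg, R2=6 m
For a disk: I = (1/2)*M*R^2, so I_A/I_B = (M1*R1^2)/(M2*R2^2)
M1*R1^2 = 9*64 = 576
M2*R2^2 = 2*36 = 72
I_A/I_B = 576/72 = 8

8


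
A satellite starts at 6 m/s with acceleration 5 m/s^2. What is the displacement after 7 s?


Given: v0 = 6 m/s, a = 5 m/s^2, t = 7 s
Using s = v0*t + (1/2)*a*t^2
s = 6*7 + (1/2)*5*7^2
s = 42 + (1/2)*245
s = 42 + 245/2
s = 329/2

329/2 m


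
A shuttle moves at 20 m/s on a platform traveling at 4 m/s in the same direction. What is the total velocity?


Given: object velocity = 20 m/s, platform velocity = 4 m/s (same direction)
Using classical velocity addition: v_total = v_object + v_platform
v_total = 20 + 4
v_total = 24 m/s

24 m/s


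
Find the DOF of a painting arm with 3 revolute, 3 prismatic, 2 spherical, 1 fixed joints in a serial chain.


Given: serial robot with 3 revolute, 3 prismatic, 2 spherical, 1 fixed joints
DOF contribution per joint type: revolute=1, prismatic=1, spherical=3, fixed=0
DOF = 3*1 + 3*1 + 2*3 + 1*0
DOF = 12

12


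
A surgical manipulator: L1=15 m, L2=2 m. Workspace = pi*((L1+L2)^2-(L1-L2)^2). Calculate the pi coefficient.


Given: L1 = 15, L2 = 2
(L1+L2)^2 = (17)^2 = 289
(L1-L2)^2 = (13)^2 = 169
Difference = 289 - 169 = 120
This equals 4*L1*L2 = 4*15*2 = 120
Workspace area = 120*pi

120


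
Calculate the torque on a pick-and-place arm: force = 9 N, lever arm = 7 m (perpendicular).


Given: F = 9 N, r = 7 m, angle = 90 deg (perpendicular)
Using tau = F * r * sin(90)
sin(90) = 1
tau = 9 * 7 * 1
tau = 63 Nm

63 Nm


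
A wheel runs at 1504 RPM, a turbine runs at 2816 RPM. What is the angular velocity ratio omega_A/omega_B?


Given: RPM_A = 1504, RPM_B = 2816
omega = 2*pi*RPM/60, so omega_A/omega_B = RPM_A / RPM_B
omega_A/omega_B = 1504 / 2816
omega_A/omega_B = 47/88

47/88


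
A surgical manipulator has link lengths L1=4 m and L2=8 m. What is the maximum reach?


Given: L1 = 4 m, L2 = 8 m
For a 2-link planar arm, max reach = L1 + L2 (fully extended)
Max reach = 4 + 8
Max reach = 12 m

12 m


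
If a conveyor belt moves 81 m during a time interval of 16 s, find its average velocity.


Given: distance d = 81 m, time t = 16 s
Using v = d / t
v = 81 / 16
v = 81/16 m/s

81/16 m/s


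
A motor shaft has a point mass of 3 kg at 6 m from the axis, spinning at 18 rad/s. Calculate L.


Given: m = 3 kg, r = 6 m, omega = 18 rad/s
For a point mass: I = m*r^2
I = 3*6^2 = 3*36 = 108
L = I*omega = 108*18
L = 1944 kg*m^2/s

1944 kg*m^2/s


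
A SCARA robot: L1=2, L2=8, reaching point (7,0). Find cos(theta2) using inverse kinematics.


Given: L1 = 2, L2 = 8, target (x, y) = (7, 0)
Using cos(theta2) = (x^2 + y^2 - L1^2 - L2^2) / (2*L1*L2)
x^2 + y^2 = 7^2 + 0 = 49
L1^2 + L2^2 = 4 + 64 = 68
Numerator = 49 - 68 = -19
Denominator = 2*2*8 = 32
cos(theta2) = -19/32 = -19/32

-19/32


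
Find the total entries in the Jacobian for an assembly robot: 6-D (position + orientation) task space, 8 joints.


Given: task space dimension = 6, joints = 8
Jacobian is a 6 x 8 matrix
Total entries = rows * columns
Total = 6 * 8
Total = 48

48


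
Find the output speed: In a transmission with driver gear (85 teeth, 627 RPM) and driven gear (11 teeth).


Given: N1 = 85 teeth, w1 = 627 RPM, N2 = 11 teeth
Using N1*w1 = N2*w2
w2 = N1*w1 / N2
w2 = 85*627 / 11
w2 = 53295 / 11
w2 = 4845 RPM

4845 RPM


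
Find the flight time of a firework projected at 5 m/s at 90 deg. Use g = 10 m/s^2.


Given: v0 = 5 m/s, theta = 90 deg, g = 10 m/s^2
sin(90) = 1
Using T = 2*v0*sin(theta) / g
T = 2*5*1 / 10
T = 10 / 10
T = 1 s

1 s


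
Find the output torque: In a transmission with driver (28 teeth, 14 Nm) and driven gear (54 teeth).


Given: N1 = 28, N2 = 54, T1 = 14 Nm
Using T2/T1 = N2/N1
T2 = T1 * N2 / N1
T2 = 14 * 54 / 28
T2 = 756 / 28
T2 = 27 Nm

27 Nm


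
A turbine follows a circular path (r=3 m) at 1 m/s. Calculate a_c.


Given: v = 1 m/s, r = 3 m
Using a_c = v^2 / r
a_c = 1^2 / 3
a_c = 1 / 3
a_c = 1/3 m/s^2

1/3 m/s^2


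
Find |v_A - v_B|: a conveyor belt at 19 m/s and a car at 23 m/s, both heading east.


Given: v_A = 19 m/s east, v_B = 23 m/s east
Both move in the same direction; relative speed = |v_A - v_B|
|19 - 23| = |-4|
= 4 m/s

4 m/s


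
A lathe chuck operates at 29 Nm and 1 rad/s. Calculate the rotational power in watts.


Given: tau = 29 Nm, omega = 1 rad/s
Using P = tau * omega
P = 29 * 1
P = 29 W

29 W


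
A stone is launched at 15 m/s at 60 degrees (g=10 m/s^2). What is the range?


Given: v0 = 15 m/s, theta = 60 deg, g = 10 m/s^2
sin(2*60) = sin(120) = sqrt(3)/2
Using R = v0^2 * sin(2*theta) / g
R = 15^2 * (sqrt(3)/2) / 10
R = 225 * sqrt(3) / 20
R = 45/4*sqrt(3) m

45/4*sqrt(3) m


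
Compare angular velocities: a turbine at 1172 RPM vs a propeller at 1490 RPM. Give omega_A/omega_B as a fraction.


Given: RPM_A = 1172, RPM_B = 1490
omega = 2*pi*RPM/60, so omega_A/omega_B = RPM_A / RPM_B
omega_A/omega_B = 1172 / 1490
omega_A/omega_B = 586/745

586/745


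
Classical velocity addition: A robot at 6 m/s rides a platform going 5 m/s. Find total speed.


Given: object velocity = 6 m/s, platform velocity = 5 m/s (same direction)
Using classical velocity addition: v_total = v_object + v_platform
v_total = 6 + 5
v_total = 11 m/s

11 m/s


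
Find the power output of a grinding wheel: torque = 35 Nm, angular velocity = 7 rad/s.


Given: tau = 35 Nm, omega = 7 rad/s
Using P = tau * omega
P = 35 * 7
P = 245 W

245 W


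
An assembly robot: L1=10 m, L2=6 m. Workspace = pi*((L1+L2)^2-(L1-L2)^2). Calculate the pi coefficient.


Given: L1 = 10, L2 = 6
(L1+L2)^2 = (16)^2 = 256
(L1-L2)^2 = (4)^2 = 16
Difference = 256 - 16 = 240
This equals 4*L1*L2 = 4*10*6 = 240
Workspace area = 240*pi

240


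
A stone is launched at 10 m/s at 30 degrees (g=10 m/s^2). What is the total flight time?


Given: v0 = 10 m/s, theta = 30 deg, g = 10 m/s^2
sin(30) = 1/2
Using T = 2*v0*sin(theta) / g
T = 2*10*1/2 / 10
T = 10 / 10
T = 1 s

1 s


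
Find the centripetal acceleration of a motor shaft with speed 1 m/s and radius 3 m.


Given: v = 1 m/s, r = 3 m
Using a_c = v^2 / r
a_c = 1^2 / 3
a_c = 1 / 3
a_c = 1/3 m/s^2

1/3 m/s^2


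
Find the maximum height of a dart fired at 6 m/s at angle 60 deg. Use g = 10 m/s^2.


Given: v0 = 6 m/s, theta = 60 deg, g = 10 m/s^2
sin^2(60) = 3/4
Using H = v0^2 * sin^2(theta) / (2*g)
H = 6^2 * 3/4 / (2*10)
H = 36 * 3/4 / 20
H = 27 / 20
H = 27/20 m

27/20 m


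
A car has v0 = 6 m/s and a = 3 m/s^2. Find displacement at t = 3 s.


Given: v0 = 6 m/s, a = 3 m/s^2, t = 3 s
Using s = v0*t + (1/2)*a*t^2
s = 6*3 + (1/2)*3*3^2
s = 18 + (1/2)*27
s = 18 + 27/2
s = 63/2

63/2 m


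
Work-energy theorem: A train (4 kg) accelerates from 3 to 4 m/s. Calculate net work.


Given: m = 4 kg, v0 = 3 m/s, v = 4 m/s
Using W = (1/2)*m*(v^2 - v0^2)
v^2 = 4^2 = 16
v0^2 = 3^2 = 9
v^2 - v0^2 = 16 - 9 = 7
W = (1/2)*4*7 = 14 J

14 J


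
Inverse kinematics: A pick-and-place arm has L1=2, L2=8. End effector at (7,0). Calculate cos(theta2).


Given: L1 = 2, L2 = 8, target (x, y) = (7, 0)
Using cos(theta2) = (x^2 + y^2 - L1^2 - L2^2) / (2*L1*L2)
x^2 + y^2 = 7^2 + 0 = 49
L1^2 + L2^2 = 4 + 64 = 68
Numerator = 49 - 68 = -19
Denominator = 2*2*8 = 32
cos(theta2) = -19/32 = -19/32

-19/32


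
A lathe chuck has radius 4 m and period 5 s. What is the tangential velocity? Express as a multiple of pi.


Given: radius r = 4 m, period T = 5 s
Using v = 2*pi*r / T
v = 2*pi*4 / 5
v = 8*pi / 5
v = 8/5*pi m/s

8/5*pi m/s


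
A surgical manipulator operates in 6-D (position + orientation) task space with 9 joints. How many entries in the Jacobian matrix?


Given: task space dimension = 6, joints = 9
Jacobian is a 6 x 9 matrix
Total entries = rows * columns
Total = 6 * 9
Total = 54

54


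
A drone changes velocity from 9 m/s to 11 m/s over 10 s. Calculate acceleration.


Given: initial velocity v0 = 9 m/s, final velocity v = 11 m/s, time t = 10 s
Using a = (v - v0) / t
a = (11 - 9) / 10
a = 2 / 10
a = 1/5 m/s^2

1/5 m/s^2


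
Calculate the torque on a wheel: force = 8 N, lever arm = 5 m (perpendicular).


Given: F = 8 N, r = 5 m, angle = 90 deg (perpendicular)
Using tau = F * r * sin(90)
sin(90) = 1
tau = 8 * 5 * 1
tau = 40 Nm

40 Nm


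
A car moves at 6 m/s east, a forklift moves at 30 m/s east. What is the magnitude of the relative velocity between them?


Given: v_A = 6 m/s east, v_B = 30 m/s east
Both move in the same direction; relative speed = |v_A - v_B|
|6 - 30| = |-24|
= 24 m/s

24 m/s


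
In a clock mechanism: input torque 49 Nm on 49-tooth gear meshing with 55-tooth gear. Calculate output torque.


Given: N1 = 49, N2 = 55, T1 = 49 Nm
Using T2/T1 = N2/N1
T2 = T1 * N2 / N1
T2 = 49 * 55 / 49
T2 = 2695 / 49
T2 = 55 Nm

55 Nm


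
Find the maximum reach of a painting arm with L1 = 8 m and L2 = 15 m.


Given: L1 = 8 m, L2 = 15 m
For a 2-link planar arm, max reach = L1 + L2 (fully extended)
Max reach = 8 + 15
Max reach = 23 m

23 m


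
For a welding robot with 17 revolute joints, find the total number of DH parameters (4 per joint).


Given: 17 joints, 4 DH parameters per joint (d, theta, a, alpha)
Total DH parameters = number_of_joints * 4
Total = 17 * 4
Total = 68

68


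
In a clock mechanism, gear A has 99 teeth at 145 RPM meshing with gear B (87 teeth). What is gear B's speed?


Given: N1 = 99 teeth, w1 = 145 RPM, N2 = 87 teeth
Using N1*w1 = N2*w2
w2 = N1*w1 / N2
w2 = 99*145 / 87
w2 = 14355 / 87
w2 = 165 RPM

165 RPM


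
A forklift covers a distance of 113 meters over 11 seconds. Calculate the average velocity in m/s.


Given: distance d = 113 m, time t = 11 s
Using v = d / t
v = 113 / 11
v = 113/11 m/s

113/11 m/s


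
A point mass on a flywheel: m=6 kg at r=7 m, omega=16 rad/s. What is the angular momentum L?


Given: m = 6 kg, r = 7 m, omega = 16 rad/s
For a point mass: I = m*r^2
I = 6*7^2 = 6*49 = 294
L = I*omega = 294*16
L = 4704 kg*m^2/s

4704 kg*m^2/s


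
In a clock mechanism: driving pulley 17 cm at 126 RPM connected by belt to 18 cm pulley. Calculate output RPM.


Given: D1 = 17 cm, w1 = 126 RPM, D2 = 18 cm
Using D1*w1 = D2*w2
w2 = D1*w1 / D2
w2 = 17*126 / 18
w2 = 2142 / 18
w2 = 119 RPM

119 RPM


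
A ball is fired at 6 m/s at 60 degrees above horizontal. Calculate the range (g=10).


Given: v0 = 6 m/s, theta = 60 deg, g = 10 m/s^2
sin(2*60) = sin(120) = sqrt(3)/2
Using R = v0^2 * sin(2*theta) / g
R = 6^2 * (sqrt(3)/2) / 10
R = 36 * sqrt(3) / 20
R = 9/5*sqrt(3) m

9/5*sqrt(3) m


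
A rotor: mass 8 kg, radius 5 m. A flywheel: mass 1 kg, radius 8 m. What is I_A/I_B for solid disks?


Given: M1=8 kg, R1=5 m, M2=1 kg, R2=8 m
For a disk: I = (1/2)*M*R^2, so I_A/I_B = (M1*R1^2)/(M2*R2^2)
M1*R1^2 = 8*25 = 200
M2*R2^2 = 1*64 = 64
I_A/I_B = 200/64 = 25/8

25/8


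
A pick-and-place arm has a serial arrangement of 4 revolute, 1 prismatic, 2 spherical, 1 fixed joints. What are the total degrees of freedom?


Given: serial robot with 4 revolute, 1 prismatic, 2 spherical, 1 fixed joints
DOF contribution per joint type: revolute=1, prismatic=1, spherical=3, fixed=0
DOF = 4*1 + 1*1 + 2*3 + 1*0
DOF = 11

11


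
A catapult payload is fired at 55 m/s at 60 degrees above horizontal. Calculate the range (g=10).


Given: v0 = 55 m/s, theta = 60 deg, g = 10 m/s^2
sin(2*60) = sin(120) = sqrt(3)/2
Using R = v0^2 * sin(2*theta) / g
R = 55^2 * (sqrt(3)/2) / 10
R = 3025 * sqrt(3) / 20
R = 605/4*sqrt(3) m

605/4*sqrt(3) m


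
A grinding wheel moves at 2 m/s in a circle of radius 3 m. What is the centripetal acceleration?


Given: v = 2 m/s, r = 3 m
Using a_c = v^2 / r
a_c = 2^2 / 3
a_c = 4 / 3
a_c = 4/3 m/s^2

4/3 m/s^2


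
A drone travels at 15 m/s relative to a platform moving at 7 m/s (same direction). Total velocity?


Given: object velocity = 15 m/s, platform velocity = 7 m/s (same direction)
Using classical velocity addition: v_total = v_object + v_platform
v_total = 15 + 7
v_total = 22 m/s

22 m/s


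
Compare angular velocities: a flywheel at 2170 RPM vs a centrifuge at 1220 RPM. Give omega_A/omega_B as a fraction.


Given: RPM_A = 2170, RPM_B = 1220
omega = 2*pi*RPM/60, so omega_A/omega_B = RPM_A / RPM_B
omega_A/omega_B = 2170 / 1220
omega_A/omega_B = 217/122

217/122


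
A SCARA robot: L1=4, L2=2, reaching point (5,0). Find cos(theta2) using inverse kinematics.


Given: L1 = 4, L2 = 2, target (x, y) = (5, 0)
Using cos(theta2) = (x^2 + y^2 - L1^2 - L2^2) / (2*L1*L2)
x^2 + y^2 = 5^2 + 0 = 25
L1^2 + L2^2 = 16 + 4 = 20
Numerator = 25 - 20 = 5
Denominator = 2*4*2 = 16
cos(theta2) = 5/16 = 5/16

5/16


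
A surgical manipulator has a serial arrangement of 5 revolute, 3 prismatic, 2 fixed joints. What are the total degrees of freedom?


Given: serial robot with 5 revolute, 3 prismatic, 2 fixed joints
DOF contribution per joint type: revolute=1, prismatic=1, spherical=3, fixed=0
DOF = 5*1 + 3*1 + 2*0
DOF = 8

8


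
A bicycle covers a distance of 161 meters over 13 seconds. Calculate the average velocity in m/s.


Given: distance d = 161 m, time t = 13 s
Using v = d / t
v = 161 / 13
v = 161/13 m/s

161/13 m/s


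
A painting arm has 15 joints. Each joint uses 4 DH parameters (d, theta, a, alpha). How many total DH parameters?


Given: 15 joints, 4 DH parameters per joint (d, theta, a, alpha)
Total DH parameters = number_of_joints * 4
Total = 15 * 4
Total = 60

60


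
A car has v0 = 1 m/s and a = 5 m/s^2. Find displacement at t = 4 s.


Given: v0 = 1 m/s, a = 5 m/s^2, t = 4 s
Using s = v0*t + (1/2)*a*t^2
s = 1*4 + (1/2)*5*4^2
s = 4 + (1/2)*80
s = 4 + 40
s = 44

44 m


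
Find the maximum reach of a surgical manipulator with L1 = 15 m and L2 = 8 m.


Given: L1 = 15 m, L2 = 8 m
For a 2-link planar arm, max reach = L1 + L2 (fully extended)
Max reach = 15 + 8
Max reach = 23 m

23 m


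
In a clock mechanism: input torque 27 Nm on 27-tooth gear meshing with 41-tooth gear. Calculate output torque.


Given: N1 = 27, N2 = 41, T1 = 27 Nm
Using T2/T1 = N2/N1
T2 = T1 * N2 / N1
T2 = 27 * 41 / 27
T2 = 1107 / 27
T2 = 41 Nm

41 Nm


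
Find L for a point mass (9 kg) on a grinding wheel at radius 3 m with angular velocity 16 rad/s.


Given: m = 9 kg, r = 3 m, omega = 16 rad/s
For a point mass: I = m*r^2
I = 9*3^2 = 9*9 = 81
L = I*omega = 81*16
L = 1296 kg*m^2/s

1296 kg*m^2/s


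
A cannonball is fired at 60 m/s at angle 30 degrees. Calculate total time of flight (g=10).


Given: v0 = 60 m/s, theta = 30 deg, g = 10 m/s^2
sin(30) = 1/2
Using T = 2*v0*sin(theta) / g
T = 2*60*1/2 / 10
T = 60 / 10
T = 6 s

6 s


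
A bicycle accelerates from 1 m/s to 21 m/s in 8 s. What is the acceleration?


Given: initial velocity v0 = 1 m/s, final velocity v = 21 m/s, time t = 8 s
Using a = (v - v0) / t
a = (21 - 1) / 8
a = 20 / 8
a = 5/2 m/s^2

5/2 m/s^2


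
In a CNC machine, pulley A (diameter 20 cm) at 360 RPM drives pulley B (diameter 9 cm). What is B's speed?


Given: D1 = 20 cm, w1 = 360 RPM, D2 = 9 cm
Using D1*w1 = D2*w2
w2 = D1*w1 / D2
w2 = 20*360 / 9
w2 = 7200 / 9
w2 = 800 RPM

800 RPM


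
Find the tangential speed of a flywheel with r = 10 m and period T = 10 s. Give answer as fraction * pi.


Given: radius r = 10 m, period T = 10 s
Using v = 2*pi*r / T
v = 2*pi*10 / 10
v = 20*pi / 10
v = 2*pi m/s

2*pi m/s


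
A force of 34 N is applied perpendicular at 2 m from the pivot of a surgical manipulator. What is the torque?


Given: F = 34 N, r = 2 m, angle = 90 deg (perpendicular)
Using tau = F * r * sin(90)
sin(90) = 1
tau = 34 * 2 * 1
tau = 68 Nm

68 Nm


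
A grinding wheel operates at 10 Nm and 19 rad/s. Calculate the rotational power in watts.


Given: tau = 10 Nm, omega = 19 rad/s
Using P = tau * omega
P = 10 * 19
P = 190 W

190 W


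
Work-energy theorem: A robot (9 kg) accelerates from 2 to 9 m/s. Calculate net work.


Given: m = 9 kg, v0 = 2 m/s, v = 9 m/s
Using W = (1/2)*m*(v^2 - v0^2)
v^2 = 9^2 = 81
v0^2 = 2^2 = 4
v^2 - v0^2 = 81 - 4 = 77
W = (1/2)*9*77 = 693/2 J

693/2 J


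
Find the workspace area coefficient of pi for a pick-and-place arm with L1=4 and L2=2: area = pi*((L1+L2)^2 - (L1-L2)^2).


Given: L1 = 4, L2 = 2
(L1+L2)^2 = (6)^2 = 36
(L1-L2)^2 = (2)^2 = 4
Difference = 36 - 4 = 32
This equals 4*L1*L2 = 4*4*2 = 32
Workspace area = 32*pi

32


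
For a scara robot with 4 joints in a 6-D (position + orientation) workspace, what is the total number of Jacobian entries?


Given: task space dimension = 6, joints = 4
Jacobian is a 6 x 4 matrix
Total entries = rows * columns
Total = 6 * 4
Total = 24

24


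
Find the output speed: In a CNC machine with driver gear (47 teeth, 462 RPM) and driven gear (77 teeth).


Given: N1 = 47 teeth, w1 = 462 RPM, N2 = 77 teeth
Using N1*w1 = N2*w2
w2 = N1*w1 / N2
w2 = 47*462 / 77
w2 = 21714 / 77
w2 = 282 RPM

282 RPM


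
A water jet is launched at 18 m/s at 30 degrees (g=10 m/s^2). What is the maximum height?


Given: v0 = 18 m/s, theta = 30 deg, g = 10 m/s^2
sin^2(30) = 1/4
Using H = v0^2 * sin^2(theta) / (2*g)
H = 18^2 * 1/4 / (2*10)
H = 324 * 1/4 / 20
H = 81 / 20
H = 81/20 m

81/20 m


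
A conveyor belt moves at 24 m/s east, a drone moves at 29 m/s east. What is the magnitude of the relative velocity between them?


Given: v_A = 24 m/s east, v_B = 29 m/s east
Both move in the same direction; relative speed = |v_A - v_B|
|24 - 29| = |-5|
= 5 m/s

5 m/s


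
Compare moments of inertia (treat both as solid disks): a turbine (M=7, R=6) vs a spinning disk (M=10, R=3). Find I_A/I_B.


Given: M1=7 kg, R1=6 m, M2=10 kg, R2=3 m
For a disk: I = (1/2)*M*R^2, so I_A/I_B = (M1*R1^2)/(M2*R2^2)
M1*R1^2 = 7*36 = 252
M2*R2^2 = 10*9 = 90
I_A/I_B = 252/90 = 14/5

14/5


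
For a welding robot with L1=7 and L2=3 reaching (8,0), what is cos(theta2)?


Given: L1 = 7, L2 = 3, target (x, y) = (8, 0)
Using cos(theta2) = (x^2 + y^2 - L1^2 - L2^2) / (2*L1*L2)
x^2 + y^2 = 8^2 + 0 = 64
L1^2 + L2^2 = 49 + 9 = 58
Numerator = 64 - 58 = 6
Denominator = 2*7*3 = 42
cos(theta2) = 6/42 = 1/7

1/7


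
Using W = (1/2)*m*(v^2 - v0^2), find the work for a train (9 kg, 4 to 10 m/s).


Given: m = 9 kg, v0 = 4 m/s, v = 10 m/s
Using W = (1/2)*m*(v^2 - v0^2)
v^2 = 10^2 = 100
v0^2 = 4^2 = 16
v^2 - v0^2 = 100 - 16 = 84
W = (1/2)*9*84 = 378 J

378 J


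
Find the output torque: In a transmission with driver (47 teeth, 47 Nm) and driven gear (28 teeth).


Given: N1 = 47, N2 = 28, T1 = 47 Nm
Using T2/T1 = N2/N1
T2 = T1 * N2 / N1
T2 = 47 * 28 / 47
T2 = 1316 / 47
T2 = 28 Nm

28 Nm


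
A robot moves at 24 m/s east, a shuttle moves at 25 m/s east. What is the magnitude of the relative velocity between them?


Given: v_A = 24 m/s east, v_B = 25 m/s east
Both move in the same direction; relative speed = |v_A - v_B|
|24 - 25| = |-1|
= 1 m/s

1 m/s


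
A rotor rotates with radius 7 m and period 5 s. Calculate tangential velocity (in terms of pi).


Given: radius r = 7 m, period T = 5 s
Using v = 2*pi*r / T
v = 2*pi*7 / 5
v = 14*pi / 5
v = 14/5*pi m/s

14/5*pi m/s


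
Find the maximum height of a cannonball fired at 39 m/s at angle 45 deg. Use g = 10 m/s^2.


Given: v0 = 39 m/s, theta = 45 deg, g = 10 m/s^2
sin^2(45) = 1/2
Using H = v0^2 * sin^2(theta) / (2*g)
H = 39^2 * 1/2 / (2*10)
H = 1521 * 1/2 / 20
H = 1521/2 / 20
H = 1521/40 m

1521/40 m


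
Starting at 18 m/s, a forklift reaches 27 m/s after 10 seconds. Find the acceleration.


Given: initial velocity v0 = 18 m/s, final velocity v = 27 m/s, time t = 10 s
Using a = (v - v0) / t
a = (27 - 18) / 10
a = 9 / 10
a = 9/10 m/s^2

9/10 m/s^2


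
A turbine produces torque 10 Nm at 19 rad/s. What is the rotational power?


Given: tau = 10 Nm, omega = 19 rad/s
Using P = tau * omega
P = 10 * 19
P = 190 W

190 W


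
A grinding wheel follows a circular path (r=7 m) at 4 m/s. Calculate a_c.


Given: v = 4 m/s, r = 7 m
Using a_c = v^2 / r
a_c = 4^2 / 7
a_c = 16 / 7
a_c = 16/7 m/s^2

16/7 m/s^2


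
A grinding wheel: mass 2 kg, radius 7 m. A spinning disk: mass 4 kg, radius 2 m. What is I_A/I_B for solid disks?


Given: M1=2 kg, R1=7 m, M2=4 kg, R2=2 m
For a disk: I = (1/2)*M*R^2, so I_A/I_B = (M1*R1^2)/(M2*R2^2)
M1*R1^2 = 2*49 = 98
M2*R2^2 = 4*4 = 16
I_A/I_B = 98/16 = 49/8

49/8


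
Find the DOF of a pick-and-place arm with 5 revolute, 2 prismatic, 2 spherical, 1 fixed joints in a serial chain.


Given: serial robot with 5 revolute, 2 prismatic, 2 spherical, 1 fixed joints
DOF contribution per joint type: revolute=1, prismatic=1, spherical=3, fixed=0
DOF = 5*1 + 2*1 + 2*3 + 1*0
DOF = 13

13


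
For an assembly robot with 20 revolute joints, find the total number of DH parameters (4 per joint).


Given: 20 joints, 4 DH parameters per joint (d, theta, a, alpha)
Total DH parameters = number_of_joints * 4
Total = 20 * 4
Total = 80

80


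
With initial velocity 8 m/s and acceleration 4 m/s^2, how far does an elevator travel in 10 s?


Given: v0 = 8 m/s, a = 4 m/s^2, t = 10 s
Using s = v0*t + (1/2)*a*t^2
s = 8*10 + (1/2)*4*10^2
s = 80 + (1/2)*400
s = 80 + 200
s = 280

280 m


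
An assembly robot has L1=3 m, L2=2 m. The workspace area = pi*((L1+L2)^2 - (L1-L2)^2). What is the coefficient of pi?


Given: L1 = 3, L2 = 2
(L1+L2)^2 = (5)^2 = 25
(L1-L2)^2 = (1)^2 = 1
Difference = 25 - 1 = 24
This equals 4*L1*L2 = 4*3*2 = 24
Workspace area = 24*pi

24


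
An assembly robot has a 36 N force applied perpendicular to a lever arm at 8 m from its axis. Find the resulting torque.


Given: F = 36 N, r = 8 m, angle = 90 deg (perpendicular)
Using tau = F * r * sin(90)
sin(90) = 1
tau = 36 * 8 * 1
tau = 288 Nm

288 Nm


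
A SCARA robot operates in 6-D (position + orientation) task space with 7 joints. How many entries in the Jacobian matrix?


Given: task space dimension = 6, joints = 7
Jacobian is a 6 x 7 matrix
Total entries = rows * columns
Total = 6 * 7
Total = 42

42


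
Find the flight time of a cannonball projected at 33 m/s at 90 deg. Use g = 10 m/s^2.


Given: v0 = 33 m/s, theta = 90 deg, g = 10 m/s^2
sin(90) = 1
Using T = 2*v0*sin(theta) / g
T = 2*33*1 / 10
T = 66 / 10
T = 33/5 s

33/5 s


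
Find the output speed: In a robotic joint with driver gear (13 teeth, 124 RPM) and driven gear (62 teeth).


Given: N1 = 13 teeth, w1 = 124 RPM, N2 = 62 teeth
Using N1*w1 = N2*w2
w2 = N1*w1 / N2
w2 = 13*124 / 62
w2 = 1612 / 62
w2 = 26 RPM

26 RPM


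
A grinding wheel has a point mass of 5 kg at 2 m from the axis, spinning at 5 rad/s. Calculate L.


Given: m = 5 kg, r = 2 m, omega = 5 rad/s
For a point mass: I = m*r^2
I = 5*2^2 = 5*4 = 20
L = I*omega = 20*5
L = 100 kg*m^2/s

100 kg*m^2/s


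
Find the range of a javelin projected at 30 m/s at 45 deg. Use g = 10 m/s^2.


Given: v0 = 30 m/s, theta = 45 deg, g = 10 m/s^2
sin(2*45) = sin(90) = 1
Using R = v0^2 * sin(2*theta) / g
R = 30^2 * 1 / 10
R = 900 / 10
R = 90 m

90 m


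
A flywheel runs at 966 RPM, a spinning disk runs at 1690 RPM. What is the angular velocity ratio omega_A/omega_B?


Given: RPM_A = 966, RPM_B = 1690
omega = 2*pi*RPM/60, so omega_A/omega_B = RPM_A / RPM_B
omega_A/omega_B = 966 / 1690
omega_A/omega_B = 483/845

483/845


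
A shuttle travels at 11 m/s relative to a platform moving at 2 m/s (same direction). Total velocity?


Given: object velocity = 11 m/s, platform velocity = 2 m/s (same direction)
Using classical velocity addition: v_total = v_object + v_platform
v_total = 11 + 2
v_total = 13 m/s

13 m/s


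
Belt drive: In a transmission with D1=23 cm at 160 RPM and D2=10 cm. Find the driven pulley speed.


Given: D1 = 23 cm, w1 = 160 RPM, D2 = 10 cm
Using D1*w1 = D2*w2
w2 = D1*w1 / D2
w2 = 23*160 / 10
w2 = 3680 / 10
w2 = 368 RPM

368 RPM


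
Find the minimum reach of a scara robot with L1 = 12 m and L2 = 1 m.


Given: L1 = 12 m, L2 = 1 m
For a 2-link planar arm, min reach = |L1 - L2| (second link folded back)
Min reach = |12 - 1|
Min reach = 11 m

11 m


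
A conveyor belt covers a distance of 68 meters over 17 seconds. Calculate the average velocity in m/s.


Given: distance d = 68 m, time t = 17 s
Using v = d / t
v = 68 / 17
v = 4 m/s

4 m/s


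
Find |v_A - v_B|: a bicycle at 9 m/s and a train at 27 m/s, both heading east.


Given: v_A = 9 m/s east, v_B = 27 m/s east
Both move in the same direction; relative speed = |v_A - v_B|
|9 - 27| = |-18|
= 18 m/s

18 m/s


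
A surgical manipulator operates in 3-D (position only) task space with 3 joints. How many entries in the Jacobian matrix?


Given: task space dimension = 3, joints = 3
Jacobian is a 3 x 3 matrix
Total entries = rows * columns
Total = 3 * 3
Total = 9

9


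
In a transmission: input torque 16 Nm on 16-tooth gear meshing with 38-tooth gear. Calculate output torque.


Given: N1 = 16, N2 = 38, T1 = 16 Nm
Using T2/T1 = N2/N1
T2 = T1 * N2 / N1
T2 = 16 * 38 / 16
T2 = 608 / 16
T2 = 38 Nm

38 Nm


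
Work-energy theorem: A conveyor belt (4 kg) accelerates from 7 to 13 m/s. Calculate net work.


Given: m = 4 kg, v0 = 7 m/s, v = 13 m/s
Using W = (1/2)*m*(v^2 - v0^2)
v^2 = 13^2 = 169
v0^2 = 7^2 = 49
v^2 - v0^2 = 169 - 49 = 120
W = (1/2)*4*120 = 240 J

240 J


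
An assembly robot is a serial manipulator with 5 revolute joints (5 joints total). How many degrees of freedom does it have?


Given: serial robot with 5 revolute joints
DOF contribution per joint type: revolute=1, prismatic=1, spherical=3, fixed=0
DOF = 5*1
DOF = 5

5


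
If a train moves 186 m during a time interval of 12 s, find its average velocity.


Given: distance d = 186 m, time t = 12 s
Using v = d / t
v = 186 / 12
v = 31/2 m/s

31/2 m/s


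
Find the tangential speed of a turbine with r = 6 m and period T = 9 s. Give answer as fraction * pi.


Given: radius r = 6 m, period T = 9 s
Using v = 2*pi*r / T
v = 2*pi*6 / 9
v = 12*pi / 9
v = 4/3*pi m/s

4/3*pi m/s


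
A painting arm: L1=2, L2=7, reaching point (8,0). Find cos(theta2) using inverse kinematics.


Given: L1 = 2, L2 = 7, target (x, y) = (8, 0)
Using cos(theta2) = (x^2 + y^2 - L1^2 - L2^2) / (2*L1*L2)
x^2 + y^2 = 8^2 + 0 = 64
L1^2 + L2^2 = 4 + 49 = 53
Numerator = 64 - 53 = 11
Denominator = 2*2*7 = 28
cos(theta2) = 11/28 = 11/28

11/28


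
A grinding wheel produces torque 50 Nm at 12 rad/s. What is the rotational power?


Given: tau = 50 Nm, omega = 12 rad/s
Using P = tau * omega
P = 50 * 12
P = 600 W

600 W


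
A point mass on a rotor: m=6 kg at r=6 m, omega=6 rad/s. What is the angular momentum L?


Given: m = 6 kg, r = 6 m, omega = 6 rad/s
For a point mass: I = m*r^2
I = 6*6^2 = 6*36 = 216
L = I*omega = 216*6
L = 1296 kg*m^2/s

1296 kg*m^2/s


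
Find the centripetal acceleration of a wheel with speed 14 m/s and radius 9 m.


Given: v = 14 m/s, r = 9 m
Using a_c = v^2 / r
a_c = 14^2 / 9
a_c = 196 / 9
a_c = 196/9 m/s^2

196/9 m/s^2


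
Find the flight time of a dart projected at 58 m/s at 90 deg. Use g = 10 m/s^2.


Given: v0 = 58 m/s, theta = 90 deg, g = 10 m/s^2
sin(90) = 1
Using T = 2*v0*sin(theta) / g
T = 2*58*1 / 10
T = 116 / 10
T = 58/5 s

58/5 s


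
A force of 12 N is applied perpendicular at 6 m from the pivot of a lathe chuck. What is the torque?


Given: F = 12 N, r = 6 m, angle = 90 deg (perpendicular)
Using tau = F * r * sin(90)
sin(90) = 1
tau = 12 * 6 * 1
tau = 72 Nm

72 Nm


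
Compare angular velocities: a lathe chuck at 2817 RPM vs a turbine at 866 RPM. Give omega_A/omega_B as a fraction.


Given: RPM_A = 2817, RPM_B = 866
omega = 2*pi*RPM/60, so omega_A/omega_B = RPM_A / RPM_B
omega_A/omega_B = 2817 / 866
omega_A/omega_B = 2817/866

2817/866


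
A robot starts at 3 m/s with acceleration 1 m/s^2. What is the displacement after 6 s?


Given: v0 = 3 m/s, a = 1 m/s^2, t = 6 s
Using s = v0*t + (1/2)*a*t^2
s = 3*6 + (1/2)*1*6^2
s = 18 + (1/2)*36
s = 18 + 18
s = 36

36 m


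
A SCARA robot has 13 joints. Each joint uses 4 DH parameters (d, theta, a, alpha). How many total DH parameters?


Given: 13 joints, 4 DH parameters per joint (d, theta, a, alpha)
Total DH parameters = number_of_joints * 4
Total = 13 * 4
Total = 52

52


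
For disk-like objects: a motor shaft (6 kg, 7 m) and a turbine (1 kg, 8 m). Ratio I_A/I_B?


Given: M1=6 kg, R1=7 m, M2=1 kg, R2=8 m
For a disk: I = (1/2)*M*R^2, so I_A/I_B = (M1*R1^2)/(M2*R2^2)
M1*R1^2 = 6*49 = 294
M2*R2^2 = 1*64 = 64
I_A/I_B = 294/64 = 147/32

147/32


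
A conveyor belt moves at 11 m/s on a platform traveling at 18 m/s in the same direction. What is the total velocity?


Given: object velocity = 11 m/s, platform velocity = 18 m/s (same direction)
Using classical velocity addition: v_total = v_object + v_platform
v_total = 11 + 18
v_total = 29 m/s

29 m/s


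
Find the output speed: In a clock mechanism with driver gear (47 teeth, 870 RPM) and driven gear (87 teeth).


Given: N1 = 47 teeth, w1 = 870 RPM, N2 = 87 teeth
Using N1*w1 = N2*w2
w2 = N1*w1 / N2
w2 = 47*870 / 87
w2 = 40890 / 87
w2 = 470 RPM

470 RPM


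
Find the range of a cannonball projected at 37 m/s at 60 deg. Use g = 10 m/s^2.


Given: v0 = 37 m/s, theta = 60 deg, g = 10 m/s^2
sin(2*60) = sin(120) = sqrt(3)/2
Using R = v0^2 * sin(2*theta) / g
R = 37^2 * (sqrt(3)/2) / 10
R = 1369 * sqrt(3) / 20
R = 1369/20*sqrt(3) m

1369/20*sqrt(3) m


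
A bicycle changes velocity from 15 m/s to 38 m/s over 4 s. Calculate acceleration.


Given: initial velocity v0 = 15 m/s, final velocity v = 38 m/s, time t = 4 s
Using a = (v - v0) / t
a = (38 - 15) / 4
a = 23 / 4
a = 23/4 m/s^2

23/4 m/s^2


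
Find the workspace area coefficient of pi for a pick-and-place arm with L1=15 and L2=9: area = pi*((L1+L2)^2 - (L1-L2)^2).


Given: L1 = 15, L2 = 9
(L1+L2)^2 = (24)^2 = 576
(L1-L2)^2 = (6)^2 = 36
Difference = 576 - 36 = 540
This equals 4*L1*L2 = 4*15*9 = 540
Workspace area = 540*pi

540


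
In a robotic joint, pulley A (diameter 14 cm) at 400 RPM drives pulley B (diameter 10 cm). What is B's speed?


Given: D1 = 14 cm, w1 = 400 RPM, D2 = 10 cm
Using D1*w1 = D2*w2
w2 = D1*w1 / D2
w2 = 14*400 / 10
w2 = 5600 / 10
w2 = 560 RPM

560 RPM


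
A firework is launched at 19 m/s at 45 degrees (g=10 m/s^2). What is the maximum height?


Given: v0 = 19 m/s, theta = 45 deg, g = 10 m/s^2
sin^2(45) = 1/2
Using H = v0^2 * sin^2(theta) / (2*g)
H = 19^2 * 1/2 / (2*10)
H = 361 * 1/2 / 20
H = 361/2 / 20
H = 361/40 m

361/40 m


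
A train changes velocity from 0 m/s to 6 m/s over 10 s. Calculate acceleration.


Given: initial velocity v0 = 0 m/s, final velocity v = 6 m/s, time t = 10 s
Using a = (v - v0) / t
a = (6 - 0) / 10
a = 6 / 10
a = 3/5 m/s^2

3/5 m/s^2


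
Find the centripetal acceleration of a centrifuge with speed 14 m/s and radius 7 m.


Given: v = 14 m/s, r = 7 m
Using a_c = v^2 / r
a_c = 14^2 / 7
a_c = 196 / 7
a_c = 28 m/s^2

28 m/s^2


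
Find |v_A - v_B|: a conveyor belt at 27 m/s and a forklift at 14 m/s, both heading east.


Given: v_A = 27 m/s east, v_B = 14 m/s east
Both move in the same direction; relative speed = |v_A - v_B|
|27 - 14| = |13|
= 13 m/s

13 m/s


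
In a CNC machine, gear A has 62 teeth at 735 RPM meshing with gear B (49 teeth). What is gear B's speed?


Given: N1 = 62 teeth, w1 = 735 RPM, N2 = 49 teeth
Using N1*w1 = N2*w2
w2 = N1*w1 / N2
w2 = 62*735 / 49
w2 = 45570 / 49
w2 = 930 RPM

930 RPM


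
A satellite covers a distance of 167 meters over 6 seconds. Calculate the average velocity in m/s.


Given: distance d = 167 m, time t = 6 s
Using v = d / t
v = 167 / 6
v = 167/6 m/s

167/6 m/s


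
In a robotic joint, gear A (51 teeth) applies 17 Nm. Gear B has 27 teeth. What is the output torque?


Given: N1 = 51, N2 = 27, T1 = 17 Nm
Using T2/T1 = N2/N1
T2 = T1 * N2 / N1
T2 = 17 * 27 / 51
T2 = 459 / 51
T2 = 9 Nm

9 Nm


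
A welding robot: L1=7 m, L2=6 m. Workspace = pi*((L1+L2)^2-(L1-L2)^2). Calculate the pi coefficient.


Given: L1 = 7, L2 = 6
(L1+L2)^2 = (13)^2 = 169
(L1-L2)^2 = (1)^2 = 1
Difference = 169 - 1 = 168
This equals 4*L1*L2 = 4*7*6 = 168
Workspace area = 168*pi

168


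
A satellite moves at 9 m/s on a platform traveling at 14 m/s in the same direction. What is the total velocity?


Given: object velocity = 9 m/s, platform velocity = 14 m/s (same direction)
Using classical velocity addition: v_total = v_object + v_platform
v_total = 9 + 14
v_total = 23 m/s

23 m/s


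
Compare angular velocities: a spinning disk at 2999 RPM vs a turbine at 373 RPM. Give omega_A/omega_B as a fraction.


Given: RPM_A = 2999, RPM_B = 373
omega = 2*pi*RPM/60, so omega_A/omega_B = RPM_A / RPM_B
omega_A/omega_B = 2999 / 373
omega_A/omega_B = 2999/373

2999/373


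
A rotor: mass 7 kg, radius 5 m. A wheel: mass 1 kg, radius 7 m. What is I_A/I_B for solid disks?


Given: M1=7 kg, R1=5 m, M2=1 kg, R2=7 m
For a disk: I = (1/2)*M*R^2, so I_A/I_B = (M1*R1^2)/(M2*R2^2)
M1*R1^2 = 7*25 = 175
M2*R2^2 = 1*49 = 49
I_A/I_B = 175/49 = 25/7

25/7


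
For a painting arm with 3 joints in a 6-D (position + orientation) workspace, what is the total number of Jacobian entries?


Given: task space dimension = 6, joints = 3
Jacobian is a 6 x 3 matrix
Total entries = rows * columns
Total = 6 * 3
Total = 18

18


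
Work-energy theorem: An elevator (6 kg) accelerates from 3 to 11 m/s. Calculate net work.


Given: m = 6 kg, v0 = 3 m/s, v = 11 m/s
Using W = (1/2)*m*(v^2 - v0^2)
v^2 = 11^2 = 121
v0^2 = 3^2 = 9
v^2 - v0^2 = 121 - 9 = 112
W = (1/2)*6*112 = 336 J

336 J


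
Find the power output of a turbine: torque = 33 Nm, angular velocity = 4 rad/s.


Given: tau = 33 Nm, omega = 4 rad/s
Using P = tau * omega
P = 33 * 4
P = 132 W

132 W


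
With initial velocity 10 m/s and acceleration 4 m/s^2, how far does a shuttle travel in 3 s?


Given: v0 = 10 m/s, a = 4 m/s^2, t = 3 s
Using s = v0*t + (1/2)*a*t^2
s = 10*3 + (1/2)*4*3^2
s = 30 + (1/2)*36
s = 30 + 18
s = 48

48 m


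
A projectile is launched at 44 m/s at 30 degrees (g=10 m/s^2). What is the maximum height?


Given: v0 = 44 m/s, theta = 30 deg, g = 10 m/s^2
sin^2(30) = 1/4
Using H = v0^2 * sin^2(theta) / (2*g)
H = 44^2 * 1/4 / (2*10)
H = 1936 * 1/4 / 20
H = 484 / 20
H = 121/5 m

121/5 m


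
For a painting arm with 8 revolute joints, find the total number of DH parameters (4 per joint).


Given: 8 joints, 4 DH parameters per joint (d, theta, a, alpha)
Total DH parameters = number_of_joints * 4
Total = 8 * 4
Total = 32

32


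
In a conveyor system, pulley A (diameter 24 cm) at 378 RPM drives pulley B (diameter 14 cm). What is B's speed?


Given: D1 = 24 cm, w1 = 378 RPM, D2 = 14 cm
Using D1*w1 = D2*w2
w2 = D1*w1 / D2
w2 = 24*378 / 14
w2 = 9072 / 14
w2 = 648 RPM

648 RPM


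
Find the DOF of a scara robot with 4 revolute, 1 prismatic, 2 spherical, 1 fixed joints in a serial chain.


Given: serial robot with 4 revolute, 1 prismatic, 2 spherical, 1 fixed joints
DOF contribution per joint type: revolute=1, prismatic=1, spherical=3, fixed=0
DOF = 4*1 + 1*1 + 2*3 + 1*0
DOF = 11

11


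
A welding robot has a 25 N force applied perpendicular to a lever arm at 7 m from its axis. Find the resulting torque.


Given: F = 25 N, r = 7 m, angle = 90 deg (perpendicular)
Using tau = F * r * sin(90)
sin(90) = 1
tau = 25 * 7 * 1
tau = 175 Nm

175 Nm


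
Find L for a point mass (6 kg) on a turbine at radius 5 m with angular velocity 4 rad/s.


Given: m = 6 kg, r = 5 m, omega = 4 rad/s
For a point mass: I = m*r^2
I = 6*5^2 = 6*25 = 150
L = I*omega = 150*4
L = 600 kg*m^2/s

600 kg*m^2/s
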